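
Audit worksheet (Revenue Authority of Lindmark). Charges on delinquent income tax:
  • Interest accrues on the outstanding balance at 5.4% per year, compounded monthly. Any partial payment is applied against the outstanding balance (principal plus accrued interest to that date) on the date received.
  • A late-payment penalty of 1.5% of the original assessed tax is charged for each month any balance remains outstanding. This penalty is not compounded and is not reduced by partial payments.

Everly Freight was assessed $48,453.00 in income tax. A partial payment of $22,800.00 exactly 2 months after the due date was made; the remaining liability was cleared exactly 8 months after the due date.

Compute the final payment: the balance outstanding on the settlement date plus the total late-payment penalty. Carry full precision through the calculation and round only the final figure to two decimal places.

$32,616.82

Monthly rate = 5.4% ÷ 12 = 0.45%
Balance at month 2: $48,453.0000 × (1 + 0.0045)^2 = $48,890.0582…
After $22,800.00 payment: $48,890.0582… − $22,800.00 = $26,090.0582…
Balance at month 8: $26,090.0582… × (1 + 0.0045)^6 = $26,802.4623…
Penalty: 8 × 1.5% × $48,453.00 = $5,814.36
Final settlement = outstanding balance + penalty = $26,802.4623… + $5,814.36 = $32,616.82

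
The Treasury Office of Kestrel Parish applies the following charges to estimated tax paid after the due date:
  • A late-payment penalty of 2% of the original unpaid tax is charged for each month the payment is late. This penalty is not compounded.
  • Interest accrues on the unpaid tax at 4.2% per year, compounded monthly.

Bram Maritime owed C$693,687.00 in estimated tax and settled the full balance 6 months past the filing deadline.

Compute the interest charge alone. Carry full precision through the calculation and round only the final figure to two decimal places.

Interest (4.2%/yr ÷ 12 = 0.35%/month): C$693,687.00 × ((1 + 0.0035)^6 − 1) = C$14,695.4884…

C$14,695.49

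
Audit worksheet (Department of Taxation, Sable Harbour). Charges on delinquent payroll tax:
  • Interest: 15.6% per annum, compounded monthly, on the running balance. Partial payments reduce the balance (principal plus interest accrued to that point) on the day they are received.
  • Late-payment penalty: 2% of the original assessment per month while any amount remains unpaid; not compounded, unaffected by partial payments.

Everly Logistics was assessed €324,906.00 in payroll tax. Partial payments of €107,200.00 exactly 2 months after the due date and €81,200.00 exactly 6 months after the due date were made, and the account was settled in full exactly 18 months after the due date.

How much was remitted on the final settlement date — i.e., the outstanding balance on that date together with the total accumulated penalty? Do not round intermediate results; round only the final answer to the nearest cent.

Monthly rate = 15.6% ÷ 12 = 1.3%
Balance at month 2: €324,906.0000 × (1 + 0.013)^2 = €333,408.4651…
After €107,200.00 payment: €333,408.4651… − €107,200.00 = €226,208.4651…
Balance at month 6: €226,208.4651… × (1 + 0.013)^4 = €238,202.6751…
After €81,200.00 payment: €238,202.6751… − €81,200.00 = €157,002.6751…
Balance at month 18: €157,002.6751… × (1 + 0.013)^12 = €183,324.4524…
Penalty: 18 × 2% × €324,906.00 = €116,966.16
Final settlement = outstanding balance + penalty = €183,324.4524… + €116,966.16 = €300,290.61

€300,290.61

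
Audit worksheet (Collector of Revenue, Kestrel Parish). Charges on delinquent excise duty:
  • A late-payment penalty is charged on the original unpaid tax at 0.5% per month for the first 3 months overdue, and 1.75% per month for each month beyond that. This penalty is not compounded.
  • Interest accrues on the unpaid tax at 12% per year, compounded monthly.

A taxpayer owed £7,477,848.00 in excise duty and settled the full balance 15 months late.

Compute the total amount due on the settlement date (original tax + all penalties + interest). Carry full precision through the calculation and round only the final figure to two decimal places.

Penalty, months 1–3: 3 × 0.5% × £7,477,848.00 = £112,167.72
Penalty, months 4–15: 12 × 1.75% × £7,477,848.00 = £1,570,348.08
Interest (12%/yr ÷ 12 = 1%/month): £7,477,848.00 × ((1 + 0.01)^15 − 1) = £1,203,701.3810…
Total = £7,477,848.00 + £1,682,515.8000 + £1,203,701.3810… = £10,364,065.18

£10,364,065.18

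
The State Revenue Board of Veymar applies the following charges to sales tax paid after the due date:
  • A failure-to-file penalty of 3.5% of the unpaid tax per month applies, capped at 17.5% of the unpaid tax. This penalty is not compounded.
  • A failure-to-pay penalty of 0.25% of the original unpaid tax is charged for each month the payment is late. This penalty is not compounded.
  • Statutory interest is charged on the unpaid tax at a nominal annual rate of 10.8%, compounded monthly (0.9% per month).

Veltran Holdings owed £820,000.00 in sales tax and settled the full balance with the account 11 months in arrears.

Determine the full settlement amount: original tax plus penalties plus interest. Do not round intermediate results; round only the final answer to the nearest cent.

Failure-to-file: 11 × 3.5% × £820,000.00 = £315,700.00, capped at 17.5% × £820,000.00 = £143,500.00
Failure-to-pay penalty = 0.25% × £820,000.00 × 11 mo = £22,550.00
Interest: £820,000.00 × ((1 + 0.009)^11 − 1) = £820,000.00 × 0.1035775… = £84,933.5317…
Total = £820,000.00 + £166,050.0000 + £84,933.5317… = £1,070,983.53

£1,070,983.53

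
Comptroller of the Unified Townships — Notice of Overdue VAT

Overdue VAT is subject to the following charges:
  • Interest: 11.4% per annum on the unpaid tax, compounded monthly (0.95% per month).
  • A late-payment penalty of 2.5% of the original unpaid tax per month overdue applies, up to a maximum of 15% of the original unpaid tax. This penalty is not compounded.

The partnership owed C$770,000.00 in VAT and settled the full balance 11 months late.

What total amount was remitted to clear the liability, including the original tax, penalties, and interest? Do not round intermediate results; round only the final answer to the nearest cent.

C$969,898.11

Penalty (uncapped): 11 × 2.5% × C$770,000.00 = C$211,750.00; cap = 15% × C$770,000.00 = C$115,500.00 → penalty = C$115,500.00
Interest: C$770,000.00 × ((1 + 0.0095)^11 − 1) = C$770,000.00 × 0.1096079… = C$84,398.1144…
Total = C$770,000.00 + C$115,500.0000 + C$84,398.1144… = C$969,898.11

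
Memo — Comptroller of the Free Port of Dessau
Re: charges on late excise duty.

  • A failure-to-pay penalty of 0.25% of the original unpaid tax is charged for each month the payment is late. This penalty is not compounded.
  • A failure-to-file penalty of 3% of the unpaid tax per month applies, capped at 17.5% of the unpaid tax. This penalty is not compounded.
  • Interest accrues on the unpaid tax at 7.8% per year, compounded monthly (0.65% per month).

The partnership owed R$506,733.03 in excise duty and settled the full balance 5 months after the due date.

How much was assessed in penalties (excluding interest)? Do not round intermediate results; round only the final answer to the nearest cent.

Failure-to-file: 5 × 3% × R$506,733.03 = R$76,009.95… (under the 17.5% cap)
Failure-to-pay penalty: 5 × 0.25% × R$506,733.03 = R$6,334.16…
Total penalty = R$76,009.95… + R$6,334.16… = R$82,344.12

R$82,344.12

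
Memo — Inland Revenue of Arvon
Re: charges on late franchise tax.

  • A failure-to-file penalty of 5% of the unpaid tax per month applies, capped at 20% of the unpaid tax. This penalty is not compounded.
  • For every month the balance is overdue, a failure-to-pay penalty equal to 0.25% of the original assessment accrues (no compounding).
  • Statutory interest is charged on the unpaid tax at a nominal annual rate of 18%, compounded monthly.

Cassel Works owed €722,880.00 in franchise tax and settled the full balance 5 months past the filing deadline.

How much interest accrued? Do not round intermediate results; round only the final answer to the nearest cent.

Interest (18%/yr ÷ 12 = 1.5%/month): €722,880.00 × ((1 + 0.015)^5 − 1) = €55,867.0607…

€55,867.06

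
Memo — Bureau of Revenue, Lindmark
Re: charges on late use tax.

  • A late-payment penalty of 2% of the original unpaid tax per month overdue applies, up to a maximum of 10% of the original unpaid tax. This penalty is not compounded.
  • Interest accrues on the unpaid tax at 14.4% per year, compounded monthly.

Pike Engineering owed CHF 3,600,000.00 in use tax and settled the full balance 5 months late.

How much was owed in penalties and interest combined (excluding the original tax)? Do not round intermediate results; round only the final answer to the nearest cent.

Penalty (uncapped): 5 × 2% × CHF 3,600,000.00 = CHF 360,000.00; cap = 10% × CHF 3,600,000.00 = CHF 360,000.00 → penalty = CHF 360,000.00
Interest (14.4%/yr ÷ 12 = 1.2%/month): CHF 3,600,000.00 × ((1 + 0.012)^5 − 1) = CHF 221,246.5821…
Penalties + interest = CHF 360,000.0000 + CHF 221,246.5821… = CHF 581,246.58

CHF 581,246.58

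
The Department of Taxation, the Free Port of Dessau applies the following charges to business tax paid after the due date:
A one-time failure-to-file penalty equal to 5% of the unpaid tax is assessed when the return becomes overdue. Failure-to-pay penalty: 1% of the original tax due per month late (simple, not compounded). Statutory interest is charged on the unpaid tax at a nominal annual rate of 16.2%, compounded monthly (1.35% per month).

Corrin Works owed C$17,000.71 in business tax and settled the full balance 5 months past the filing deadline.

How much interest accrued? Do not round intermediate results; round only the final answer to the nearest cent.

C$1,178.95

Interest: C$17,000.71 × ((1 + 0.0135)^5 − 1) = C$17,000.71 × 0.0693473… = C$1,178.9528…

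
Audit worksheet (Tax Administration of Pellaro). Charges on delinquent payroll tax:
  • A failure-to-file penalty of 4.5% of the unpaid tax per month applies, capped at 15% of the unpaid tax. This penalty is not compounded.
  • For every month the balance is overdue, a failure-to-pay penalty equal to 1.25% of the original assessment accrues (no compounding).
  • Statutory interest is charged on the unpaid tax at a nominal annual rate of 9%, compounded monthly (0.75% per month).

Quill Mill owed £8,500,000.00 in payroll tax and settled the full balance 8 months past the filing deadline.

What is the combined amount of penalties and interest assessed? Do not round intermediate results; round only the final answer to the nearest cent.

Failure-to-file: 8 × 4.5% × £8,500,000.00 = £3,060,000.00, capped at 15% × £8,500,000.00 = £1,275,000.00
Failure-to-pay penalty: 8 × 1.25% × £8,500,000.00 = £850,000.00
Interest: £8,500,000.00 × ((1 + 0.0075)^8 − 1) = £8,500,000.00 × 0.0615988… = £523,590.2065…
Penalties + interest = £2,125,000.0000 + £523,590.2065… = £2,648,590.21

£2,648,590.21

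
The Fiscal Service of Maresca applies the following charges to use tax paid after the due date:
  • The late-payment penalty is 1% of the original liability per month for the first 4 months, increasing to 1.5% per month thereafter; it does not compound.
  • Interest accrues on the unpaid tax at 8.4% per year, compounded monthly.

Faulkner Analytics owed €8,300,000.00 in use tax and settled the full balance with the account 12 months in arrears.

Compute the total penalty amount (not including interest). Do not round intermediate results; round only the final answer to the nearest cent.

€1,328,000.00

Penalty, months 1–4: 4 × 1% × €8,300,000.00 = €332,000.00
Penalty, months 5–12: 8 × 1.5% × €8,300,000.00 = €996,000.00
Total penalty = €332,000.00 + €996,000.00 = €1,328,000.00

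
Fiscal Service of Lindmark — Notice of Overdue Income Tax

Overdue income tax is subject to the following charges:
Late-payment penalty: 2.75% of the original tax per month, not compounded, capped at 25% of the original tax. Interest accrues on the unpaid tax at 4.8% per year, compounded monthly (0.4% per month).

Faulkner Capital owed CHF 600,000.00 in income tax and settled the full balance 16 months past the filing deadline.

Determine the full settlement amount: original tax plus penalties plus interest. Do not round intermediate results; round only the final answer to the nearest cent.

Penalty (uncapped): 16 × 2.75% × CHF 600,000.00 = CHF 264,000.00; cap = 25% × CHF 600,000.00 = CHF 150,000.00 → penalty = CHF 150,000.00
Interest: CHF 600,000.00 × ((1 + 0.004)^16 − 1) = CHF 600,000.00 × 0.0659563… = CHF 39,573.7863…
Total = CHF 600,000.00 + CHF 150,000.0000 + CHF 39,573.7863… = CHF 789,573.79

CHF 789,573.79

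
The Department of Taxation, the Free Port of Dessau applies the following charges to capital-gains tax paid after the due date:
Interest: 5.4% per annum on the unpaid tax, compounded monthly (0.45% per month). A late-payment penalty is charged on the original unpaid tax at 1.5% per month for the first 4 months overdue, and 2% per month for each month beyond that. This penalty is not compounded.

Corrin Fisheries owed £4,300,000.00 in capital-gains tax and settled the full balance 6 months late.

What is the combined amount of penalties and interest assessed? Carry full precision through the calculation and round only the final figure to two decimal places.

£547,413.99

Penalty, months 1–4: 4 × 1.5% × £4,300,000.00 = £258,000.00
Penalty, months 5–6: 2 × 2% × £4,300,000.00 = £172,000.00
Interest: £4,300,000.00 × ((1 + 0.0045)^6 − 1) = £4,300,000.00 × 0.0273056… = £117,413.9882…
Penalties + interest = £430,000.0000 + £117,413.9882… = £547,413.99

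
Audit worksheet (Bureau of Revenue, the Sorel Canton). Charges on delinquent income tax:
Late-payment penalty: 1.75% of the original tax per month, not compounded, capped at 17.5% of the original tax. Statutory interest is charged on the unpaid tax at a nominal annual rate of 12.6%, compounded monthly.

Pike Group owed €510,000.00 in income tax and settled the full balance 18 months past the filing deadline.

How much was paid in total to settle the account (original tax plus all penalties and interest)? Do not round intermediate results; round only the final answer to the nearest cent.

Penalty (uncapped): 18 × 1.75% × €510,000.00 = €160,650.00; cap = 17.5% × €510,000.00 = €89,250.00 → penalty = €89,250.00
Interest (12.6%/yr ÷ 12 = 1.05%/month): €510,000.00 × ((1 + 0.0105)^18 − 1) = €105,494.1045…
Total = €510,000.00 + €89,250.0000 + €105,494.1045… = €704,744.10

€704,744.10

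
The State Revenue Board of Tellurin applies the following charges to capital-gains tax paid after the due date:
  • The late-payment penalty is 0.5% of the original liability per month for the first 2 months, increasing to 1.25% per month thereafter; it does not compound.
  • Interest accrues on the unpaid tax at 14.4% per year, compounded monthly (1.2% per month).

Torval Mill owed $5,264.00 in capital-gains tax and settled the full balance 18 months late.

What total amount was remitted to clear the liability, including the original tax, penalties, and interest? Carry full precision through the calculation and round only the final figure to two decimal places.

Penalty, months 1–2: 2 × 0.5% × $5,264.00 = $52.64
Penalty, months 3–18: 16 × 1.25% × $5,264.00 = $1,052.80
Interest: $5,264.00 × ((1 + 0.012)^18 − 1) = $5,264.00 × 0.2395077… = $1,260.7685…
Total = $5,264.00 + $1,105.4400 + $1,260.7685… = $7,630.21

$7,630.21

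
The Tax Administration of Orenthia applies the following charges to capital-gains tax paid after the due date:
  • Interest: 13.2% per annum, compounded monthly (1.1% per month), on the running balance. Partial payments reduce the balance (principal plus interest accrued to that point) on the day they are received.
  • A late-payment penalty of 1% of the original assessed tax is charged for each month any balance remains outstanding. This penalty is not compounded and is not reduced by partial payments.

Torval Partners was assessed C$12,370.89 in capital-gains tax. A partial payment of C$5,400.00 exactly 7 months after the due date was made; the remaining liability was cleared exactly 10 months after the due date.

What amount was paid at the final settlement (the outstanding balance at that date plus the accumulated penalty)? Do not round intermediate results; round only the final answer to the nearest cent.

Balance at month 7: C$12,370.8900 × (1 + 0.011)^7 = C$13,355.4656…
After C$5,400.00 payment: C$13,355.4656… − C$5,400.00 = C$7,955.4656…
Balance at month 10: C$7,955.4656… × (1 + 0.011)^3 = C$8,220.8944…
Penalty: 10 × 1% × C$12,370.89 = C$1,237.09…
Final settlement = outstanding balance + penalty = C$8,220.8944… + C$1,237.09… = C$9,457.98

C$9,457.98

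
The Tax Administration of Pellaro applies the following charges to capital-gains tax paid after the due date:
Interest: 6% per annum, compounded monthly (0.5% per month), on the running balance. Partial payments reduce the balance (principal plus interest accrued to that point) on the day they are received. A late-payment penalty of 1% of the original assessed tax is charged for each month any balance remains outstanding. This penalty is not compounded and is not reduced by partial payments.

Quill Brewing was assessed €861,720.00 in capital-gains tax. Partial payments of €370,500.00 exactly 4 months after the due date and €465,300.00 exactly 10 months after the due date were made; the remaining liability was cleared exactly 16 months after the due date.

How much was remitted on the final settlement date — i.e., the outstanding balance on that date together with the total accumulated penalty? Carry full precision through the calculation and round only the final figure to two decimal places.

Balance at month 4: €861,720.0000 × (1 + 0.005)^4 = €879,084.0894…
After €370,500.00 payment: €879,084.0894… − €370,500.00 = €508,584.0894…
Balance at month 10: €508,584.0894… × (1 + 0.005)^6 = €524,033.6074…
After €465,300.00 payment: €524,033.6074… − €465,300.00 = €58,733.6074…
Balance at month 16: €58,733.6074… × (1 + 0.005)^6 = €60,517.7881…
Penalty: 16 × 1% × €861,720.00 = €137,875.20
Final settlement = outstanding balance + penalty = €60,517.7881… + €137,875.20 = €198,392.99

€198,392.99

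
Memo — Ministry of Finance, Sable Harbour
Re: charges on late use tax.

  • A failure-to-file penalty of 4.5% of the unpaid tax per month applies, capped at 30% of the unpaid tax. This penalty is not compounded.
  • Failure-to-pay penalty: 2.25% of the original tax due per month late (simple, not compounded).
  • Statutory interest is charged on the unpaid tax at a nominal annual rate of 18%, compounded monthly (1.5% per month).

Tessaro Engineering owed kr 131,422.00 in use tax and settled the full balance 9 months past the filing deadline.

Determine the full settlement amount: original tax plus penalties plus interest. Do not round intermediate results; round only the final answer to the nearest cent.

kr 216,306.15

Failure-to-file: 9 × 4.5% × kr 131,422.00 = kr 53,225.91, capped at 30% × kr 131,422.00 = kr 39,426.60
Failure-to-pay penalty = 2.25% × kr 131,422.00 × 9 mo = kr 26,612.96…
Interest: kr 131,422.00 × ((1 + 0.015)^9 − 1) = kr 131,422.00 × 0.1433900… = kr 18,844.5973…
Total = kr 131,422.00 + kr 66,039.5550 + kr 18,844.5973… = kr 216,306.15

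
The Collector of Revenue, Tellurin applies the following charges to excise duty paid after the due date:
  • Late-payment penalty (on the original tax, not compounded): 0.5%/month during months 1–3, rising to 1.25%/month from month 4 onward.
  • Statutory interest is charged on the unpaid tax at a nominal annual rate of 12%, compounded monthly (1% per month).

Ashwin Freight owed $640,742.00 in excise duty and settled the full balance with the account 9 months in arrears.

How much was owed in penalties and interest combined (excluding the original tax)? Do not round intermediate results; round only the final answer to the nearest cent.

Penalty, months 1–3: 3 × 0.5% × $640,742.00 = $9,611.13
Penalty, months 4–9: 6 × 1.25% × $640,742.00 = $48,055.65
Interest: $640,742.00 × ((1 + 0.01)^9 − 1) = $640,742.00 × 0.0936853… = $60,028.0890…
Penalties + interest = $57,666.7800 + $60,028.0890… = $117,694.87

$117,694.87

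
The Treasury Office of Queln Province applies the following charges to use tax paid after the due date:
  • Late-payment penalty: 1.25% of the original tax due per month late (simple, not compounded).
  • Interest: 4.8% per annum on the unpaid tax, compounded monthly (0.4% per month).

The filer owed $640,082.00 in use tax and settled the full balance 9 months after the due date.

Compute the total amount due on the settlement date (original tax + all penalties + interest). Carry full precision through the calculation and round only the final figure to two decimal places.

$735,506.33

Late-payment penalty = 1.25% × $640,082.00 × 9 mo = $72,009.23…
Interest: $640,082.00 × ((1 + 0.004)^9 − 1) = $640,082.00 × 0.0365814… = $23,415.1010…
Total = $640,082.00 + $72,009.2250 + $23,415.1010… = $735,506.33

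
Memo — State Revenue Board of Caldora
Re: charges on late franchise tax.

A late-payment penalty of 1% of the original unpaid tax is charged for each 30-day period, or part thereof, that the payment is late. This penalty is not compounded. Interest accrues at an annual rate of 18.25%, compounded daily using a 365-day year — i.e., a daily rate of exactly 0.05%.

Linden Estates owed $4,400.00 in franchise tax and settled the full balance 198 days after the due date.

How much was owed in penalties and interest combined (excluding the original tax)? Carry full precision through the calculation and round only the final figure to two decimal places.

$765.77

Penalty periods: ⌈198/30⌉ = 7; penalty = 7 × 1% × $4,400.00 = $308.00
Interest: $4,400.00 × ((1 + 0.0005)^198 − 1) = $4,400.00 × 0.10403898… = $457.7715…
Penalties + interest = $308.0000 + $457.7715… = $765.77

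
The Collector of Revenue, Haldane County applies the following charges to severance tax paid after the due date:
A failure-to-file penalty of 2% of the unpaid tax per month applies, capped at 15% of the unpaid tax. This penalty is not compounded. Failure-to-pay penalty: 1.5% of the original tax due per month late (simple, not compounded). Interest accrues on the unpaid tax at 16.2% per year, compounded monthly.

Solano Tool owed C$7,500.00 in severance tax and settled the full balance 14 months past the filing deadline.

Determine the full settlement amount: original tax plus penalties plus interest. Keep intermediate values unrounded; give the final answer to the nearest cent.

C$11,748.86

Failure-to-file: 14 × 2% × C$7,500.00 = C$2,100.00, capped at 15% × C$7,500.00 = C$1,125.00
Failure-to-pay penalty = 1.5% × C$7,500.00 × 14 mo = C$1,575.00
Interest (16.2%/yr ÷ 12 = 1.35%/month): C$7,500.00 × ((1 + 0.0135)^14 − 1) = C$1,548.8587…
Total = C$7,500.00 + C$2,700.0000 + C$1,548.8587… = C$11,748.86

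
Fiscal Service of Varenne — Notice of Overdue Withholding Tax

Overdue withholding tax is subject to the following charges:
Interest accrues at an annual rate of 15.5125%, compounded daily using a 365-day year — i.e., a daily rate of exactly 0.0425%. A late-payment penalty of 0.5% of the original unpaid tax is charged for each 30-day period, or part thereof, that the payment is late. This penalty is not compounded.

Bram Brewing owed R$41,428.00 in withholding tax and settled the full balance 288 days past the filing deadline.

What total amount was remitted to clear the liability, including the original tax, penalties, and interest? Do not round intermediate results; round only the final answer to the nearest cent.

Penalty periods: ⌈288/30⌉ = 10; penalty = 10 × 0.5% × R$41,428.00 = R$2,071.40
Interest: R$41,428.00 × ((1 + 0.000425)^288 − 1) = R$41,428.00 × 0.13017671… = R$5,392.9606…
Total = R$41,428.00 + R$2,071.4000 + R$5,392.9606… = R$48,892.36

R$48,892.36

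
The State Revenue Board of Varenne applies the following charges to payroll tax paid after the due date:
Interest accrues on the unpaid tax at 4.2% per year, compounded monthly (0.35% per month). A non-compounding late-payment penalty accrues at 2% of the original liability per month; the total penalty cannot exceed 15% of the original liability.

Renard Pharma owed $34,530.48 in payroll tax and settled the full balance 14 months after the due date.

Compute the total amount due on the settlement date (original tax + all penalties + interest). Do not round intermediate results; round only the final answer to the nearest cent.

Penalty (uncapped): 14 × 2% × $34,530.48 = $9,668.53…; cap = 15% × $34,530.48 = $5,179.57… → penalty = $5,179.57…
Interest: $34,530.48 × ((1 + 0.0035)^14 − 1) = $34,530.48 × 0.0501305… = $1,731.0305…
Total = $34,530.48 + $5,179.5720 + $1,731.0305… = $41,441.08

$41,441.08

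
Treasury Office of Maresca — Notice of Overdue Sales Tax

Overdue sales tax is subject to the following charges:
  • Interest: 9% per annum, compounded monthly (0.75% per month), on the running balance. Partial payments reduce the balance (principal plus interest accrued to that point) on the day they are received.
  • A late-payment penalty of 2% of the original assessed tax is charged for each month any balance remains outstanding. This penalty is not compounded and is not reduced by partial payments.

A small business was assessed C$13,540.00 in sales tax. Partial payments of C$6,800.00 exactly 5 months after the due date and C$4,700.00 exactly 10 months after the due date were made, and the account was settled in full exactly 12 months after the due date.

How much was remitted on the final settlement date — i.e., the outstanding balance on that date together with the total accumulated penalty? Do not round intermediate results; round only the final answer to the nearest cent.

Balance at month 5: C$13,540.0000 × (1 + 0.0075)^5 = C$14,055.4236…
After C$6,800.00 payment: C$14,055.4236… − C$6,800.00 = C$7,255.4236…
Balance at month 10: C$7,255.4236… × (1 + 0.0075)^5 = C$7,531.6139…
After C$4,700.00 payment: C$7,531.6139… − C$4,700.00 = C$2,831.6139…
Balance at month 12: C$2,831.6139… × (1 + 0.0075)^2 = C$2,874.2474…
Penalty: 12 × 2% × C$13,540.00 = C$3,249.60
Final settlement = outstanding balance + penalty = C$2,874.2474… + C$3,249.60 = C$6,123.85

C$6,123.85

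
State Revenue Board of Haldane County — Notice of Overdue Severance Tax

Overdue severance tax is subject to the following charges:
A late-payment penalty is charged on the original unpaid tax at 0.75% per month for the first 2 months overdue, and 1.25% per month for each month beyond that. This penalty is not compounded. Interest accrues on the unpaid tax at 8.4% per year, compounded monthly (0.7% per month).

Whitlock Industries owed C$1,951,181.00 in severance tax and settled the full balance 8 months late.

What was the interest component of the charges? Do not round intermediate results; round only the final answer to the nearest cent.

C$111,980.96

Interest: C$1,951,181.00 × ((1 + 0.007)^8 − 1) = C$1,951,181.00 × 0.0573914… = C$111,980.9644…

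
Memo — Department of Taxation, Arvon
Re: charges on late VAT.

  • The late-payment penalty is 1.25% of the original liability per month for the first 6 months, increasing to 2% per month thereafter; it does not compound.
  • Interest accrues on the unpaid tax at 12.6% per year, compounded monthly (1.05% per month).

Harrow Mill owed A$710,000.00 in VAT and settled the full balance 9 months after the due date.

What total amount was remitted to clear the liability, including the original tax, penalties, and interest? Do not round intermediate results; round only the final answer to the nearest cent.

Penalty, months 1–6: 6 × 1.25% × A$710,000.00 = A$53,250.00
Penalty, months 7–9: 3 × 2% × A$710,000.00 = A$42,600.00
Interest: A$710,000.00 × ((1 + 0.0105)^9 − 1) = A$710,000.00 × 0.0985678… = A$69,983.1296…
Total = A$710,000.00 + A$95,850.0000 + A$69,983.1296… = A$875,833.13

A$875,833.13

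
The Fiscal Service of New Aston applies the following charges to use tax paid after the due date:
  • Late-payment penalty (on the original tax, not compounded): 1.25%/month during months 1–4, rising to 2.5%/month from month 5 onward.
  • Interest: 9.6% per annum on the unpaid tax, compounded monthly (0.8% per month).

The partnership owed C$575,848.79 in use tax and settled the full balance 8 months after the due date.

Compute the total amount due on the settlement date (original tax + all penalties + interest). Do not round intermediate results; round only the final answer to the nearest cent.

C$700,129.03

Penalty, months 1–4: 4 × 1.25% × C$575,848.79 = C$28,792.44…
Penalty, months 5–8: 4 × 2.5% × C$575,848.79 = C$57,584.88…
Interest: C$575,848.79 × ((1 + 0.008)^8 − 1) = C$575,848.79 × 0.0658210… = C$37,902.9205…
Total = C$575,848.79 + C$86,377.3185 + C$37,902.9205… = C$700,129.03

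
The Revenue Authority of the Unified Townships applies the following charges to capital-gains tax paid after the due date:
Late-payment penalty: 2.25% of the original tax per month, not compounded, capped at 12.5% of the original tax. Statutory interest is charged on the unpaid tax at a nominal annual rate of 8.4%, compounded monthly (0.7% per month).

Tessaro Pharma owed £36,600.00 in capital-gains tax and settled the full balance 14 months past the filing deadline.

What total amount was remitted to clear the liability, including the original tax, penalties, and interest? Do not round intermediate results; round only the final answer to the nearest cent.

£44,929.66

Penalty (uncapped): 14 × 2.25% × £36,600.00 = £11,529.00; cap = 12.5% × £36,600.00 = £4,575.00 → penalty = £4,575.00
Interest: £36,600.00 × ((1 + 0.007)^14 − 1) = £36,600.00 × 0.1025863… = £3,754.6582…
Total = £36,600.00 + £4,575.0000 + £3,754.6582… = £44,929.66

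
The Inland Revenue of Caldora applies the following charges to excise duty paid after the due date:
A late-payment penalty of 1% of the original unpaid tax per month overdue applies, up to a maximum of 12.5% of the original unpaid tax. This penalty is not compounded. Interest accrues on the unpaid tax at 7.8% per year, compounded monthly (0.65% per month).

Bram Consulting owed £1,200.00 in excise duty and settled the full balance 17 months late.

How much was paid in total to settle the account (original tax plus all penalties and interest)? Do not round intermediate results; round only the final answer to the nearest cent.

Penalty (uncapped): 17 × 1% × £1,200.00 = £204.00; cap = 12.5% × £1,200.00 = £150.00 → penalty = £150.00
Interest: £1,200.00 × ((1 + 0.0065)^17 − 1) = £1,200.00 × 0.1164371… = £139.7245…
Total = £1,200.00 + £150.0000 + £139.7245… = £1,489.72

£1,489.72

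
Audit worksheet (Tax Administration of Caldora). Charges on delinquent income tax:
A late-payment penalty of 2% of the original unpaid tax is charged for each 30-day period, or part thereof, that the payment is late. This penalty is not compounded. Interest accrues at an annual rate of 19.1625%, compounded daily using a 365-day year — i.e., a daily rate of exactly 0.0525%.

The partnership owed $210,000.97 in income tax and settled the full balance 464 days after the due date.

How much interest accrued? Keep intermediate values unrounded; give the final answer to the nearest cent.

$57,908.26

Interest: $210,000.97 × ((1 + 0.000525)^464 − 1) = $210,000.97 × 0.27575234… = $57,908.2595…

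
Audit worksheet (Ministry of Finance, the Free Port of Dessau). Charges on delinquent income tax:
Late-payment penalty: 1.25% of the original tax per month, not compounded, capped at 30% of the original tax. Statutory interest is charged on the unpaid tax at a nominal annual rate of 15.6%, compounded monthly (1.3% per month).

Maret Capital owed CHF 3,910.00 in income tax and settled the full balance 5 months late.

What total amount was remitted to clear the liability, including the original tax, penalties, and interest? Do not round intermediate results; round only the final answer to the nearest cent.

CHF 4,415.22

Penalty: 5 × 1.25% × CHF 3,910.00 = CHF 244.38… (below the 30% cap of CHF 1,173.00)
Interest: CHF 3,910.00 × ((1 + 0.013)^5 − 1) = CHF 3,910.00 × 0.0667121… = CHF 260.8444…
Total = CHF 3,910.00 + CHF 244.3750 + CHF 260.8444… = CHF 4,415.22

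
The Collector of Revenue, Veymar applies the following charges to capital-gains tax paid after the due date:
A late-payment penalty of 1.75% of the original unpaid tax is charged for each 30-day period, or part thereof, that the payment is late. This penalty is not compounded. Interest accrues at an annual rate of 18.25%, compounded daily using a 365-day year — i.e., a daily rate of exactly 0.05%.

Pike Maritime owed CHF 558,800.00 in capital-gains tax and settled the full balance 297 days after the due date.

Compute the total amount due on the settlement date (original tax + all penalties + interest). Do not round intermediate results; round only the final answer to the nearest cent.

Penalty periods: ⌈297/30⌉ = 10; penalty = 10 × 1.75% × CHF 558,800.00 = CHF 97,790.00
Interest: CHF 558,800.00 × ((1 + 0.0005)^297 − 1) = CHF 558,800.00 × 0.16004974… = CHF 89,435.7972…
Total = CHF 558,800.00 + CHF 97,790.0000 + CHF 89,435.7972… = CHF 746,025.80

CHF 746,025.80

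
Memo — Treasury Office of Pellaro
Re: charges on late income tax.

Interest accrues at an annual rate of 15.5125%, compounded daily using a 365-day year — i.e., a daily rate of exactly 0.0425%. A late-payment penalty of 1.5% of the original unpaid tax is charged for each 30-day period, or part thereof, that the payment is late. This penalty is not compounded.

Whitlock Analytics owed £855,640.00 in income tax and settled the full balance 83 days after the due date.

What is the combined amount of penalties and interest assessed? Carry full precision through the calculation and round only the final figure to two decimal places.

£69,218.52

Penalty periods: ⌈83/30⌉ = 3; penalty = 3 × 1.5% × £855,640.00 = £38,503.80
Interest: £855,640.00 × ((1 + 0.000425)^83 − 1) = £855,640.00 × 0.03589678… = £30,714.7213…
Penalties + interest = £38,503.8000 + £30,714.7213… = £69,218.52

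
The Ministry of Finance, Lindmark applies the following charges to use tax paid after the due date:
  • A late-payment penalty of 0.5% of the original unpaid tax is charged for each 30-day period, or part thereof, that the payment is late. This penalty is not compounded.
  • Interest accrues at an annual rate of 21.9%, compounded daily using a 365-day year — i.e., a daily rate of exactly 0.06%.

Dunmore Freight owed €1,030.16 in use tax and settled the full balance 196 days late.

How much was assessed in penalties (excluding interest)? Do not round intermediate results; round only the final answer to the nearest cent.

Penalty periods: ⌈196/30⌉ = 7; penalty = 7 × 0.5% × €1,030.16 = €36.06…

€36.06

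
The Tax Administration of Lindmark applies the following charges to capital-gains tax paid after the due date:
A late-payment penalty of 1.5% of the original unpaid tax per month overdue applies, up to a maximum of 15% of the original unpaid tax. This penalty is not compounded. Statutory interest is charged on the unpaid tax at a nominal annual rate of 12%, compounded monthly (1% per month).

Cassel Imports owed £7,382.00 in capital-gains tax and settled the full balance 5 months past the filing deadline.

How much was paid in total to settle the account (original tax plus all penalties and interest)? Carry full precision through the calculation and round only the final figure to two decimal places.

Penalty: 5 × 1.5% × £7,382.00 = £553.65 (below the 15% cap of £1,107.30)
Interest: £7,382.00 × ((1 + 0.01)^5 − 1) = £7,382.00 × 0.0510101… = £376.5562…
Total = £7,382.00 + £553.6500 + £376.5562… = £8,312.21

£8,312.21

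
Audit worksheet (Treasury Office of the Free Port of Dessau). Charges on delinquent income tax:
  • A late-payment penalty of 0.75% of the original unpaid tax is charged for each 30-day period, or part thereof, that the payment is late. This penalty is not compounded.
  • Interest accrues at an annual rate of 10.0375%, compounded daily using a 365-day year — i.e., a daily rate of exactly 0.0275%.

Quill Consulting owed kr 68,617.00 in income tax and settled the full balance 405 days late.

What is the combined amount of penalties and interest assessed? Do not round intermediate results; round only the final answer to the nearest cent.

Penalty periods: ⌈405/30⌉ = 14; penalty = 14 × 0.75% × kr 68,617.00 = kr 7,204.79…
Interest: kr 68,617.00 × ((1 + 0.000275)^405 − 1) = kr 68,617.00 × 0.11779689… = kr 8,082.8694…
Penalties + interest = kr 7,204.7850 + kr 8,082.8694… = kr 15,287.65

kr 15,287.65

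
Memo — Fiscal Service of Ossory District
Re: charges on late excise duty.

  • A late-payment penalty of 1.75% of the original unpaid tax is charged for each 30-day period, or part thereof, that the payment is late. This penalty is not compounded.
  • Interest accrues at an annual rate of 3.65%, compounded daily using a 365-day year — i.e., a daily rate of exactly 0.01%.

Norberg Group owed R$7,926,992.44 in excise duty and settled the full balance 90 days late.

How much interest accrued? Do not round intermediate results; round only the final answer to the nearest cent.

R$71,661.34

Interest: R$7,926,992.44 × ((1 + 0.0001)^90 − 1) = R$7,926,992.44 × 0.00904017… = R$71,661.3413…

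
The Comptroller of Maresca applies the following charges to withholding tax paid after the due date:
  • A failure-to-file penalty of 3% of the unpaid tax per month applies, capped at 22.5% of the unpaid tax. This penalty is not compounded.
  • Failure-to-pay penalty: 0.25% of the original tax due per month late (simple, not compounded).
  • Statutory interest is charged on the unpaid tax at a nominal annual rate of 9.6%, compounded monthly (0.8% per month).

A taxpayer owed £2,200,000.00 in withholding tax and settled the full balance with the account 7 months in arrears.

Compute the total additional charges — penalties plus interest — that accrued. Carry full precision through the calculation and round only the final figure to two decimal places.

£626,696.54

Failure-to-file: 7 × 3% × £2,200,000.00 = £462,000.00 (under the 22.5% cap)
Failure-to-pay penalty: 7 × 0.25% × £2,200,000.00 = £38,500.00
Interest: £2,200,000.00 × ((1 + 0.008)^7 − 1) = £2,200,000.00 × 0.0573621… = £126,196.5409…
Penalties + interest = £500,500.0000 + £126,196.5409… = £626,696.54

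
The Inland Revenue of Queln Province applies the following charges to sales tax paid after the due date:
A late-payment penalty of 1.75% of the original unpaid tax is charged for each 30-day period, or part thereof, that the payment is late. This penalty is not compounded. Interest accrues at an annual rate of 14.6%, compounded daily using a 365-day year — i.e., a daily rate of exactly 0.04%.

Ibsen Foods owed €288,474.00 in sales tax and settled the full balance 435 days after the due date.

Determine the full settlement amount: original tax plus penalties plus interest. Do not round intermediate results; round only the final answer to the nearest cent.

Penalty periods: ⌈435/30⌉ = 15; penalty = 15 × 1.75% × €288,474.00 = €75,724.43…
Interest: €288,474.00 × ((1 + 0.0004)^435 − 1) = €288,474.00 × 0.19001416… = €54,814.1458…
Total = €288,474.00 + €75,724.4250 + €54,814.1458… = €419,012.57

€419,012.57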